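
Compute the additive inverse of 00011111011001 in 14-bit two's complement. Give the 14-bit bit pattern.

11100000100111

Invert: 11100000100110. Add 1: 11100000100111.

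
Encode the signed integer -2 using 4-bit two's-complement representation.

1110

|-2| = 2 = 0010 in 4 bits.
Invert the bits: 1101. Add 1: 1110.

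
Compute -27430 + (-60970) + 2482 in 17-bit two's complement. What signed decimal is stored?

45154

-27430 + (-60970) = -88400 → wraps to 42672 (01010011010110000)
42672 + 2482 = 45154 (01011000001100010)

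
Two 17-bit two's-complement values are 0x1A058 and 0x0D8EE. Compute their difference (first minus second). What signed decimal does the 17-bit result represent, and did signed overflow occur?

51050; overflow

0x1A058 = 11010000001011000 = -24488 (signed)
0x0D8EE = 01101100011101110 = 55534 (signed)
Subtract via negate-and-add: invert 01101100011101110 + 1 = 10010011100010010 (i.e. -55534).
  11010000001011000
+ 10010011100010010
= 01100011101101010  (discard carry-out 1)
Result 01100011101101010: MSB = 0 → value 51050.
Both addends (after negating the subtrahend) are negative but the stored result is non-negative: signed overflow. The true value -24488 − 55534 = -80022 lies outside [-65536, 65535].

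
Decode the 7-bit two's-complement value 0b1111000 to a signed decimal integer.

-8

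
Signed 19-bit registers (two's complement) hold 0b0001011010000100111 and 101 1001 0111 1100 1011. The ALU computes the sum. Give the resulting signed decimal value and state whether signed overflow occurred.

0b0001011010000100111 → 0001011010000100111 = 46119 (signed)
101 1001 0111 1100 1011 → 1011001011111001011 = -157749 (signed)
  0001011010000100111
+ 1011001011111001011
= 1100100101111110010
Result 1100100101111110010: MSB = 1 → 412658 − 524288 = -111630.
Addends have opposite signs, so signed overflow cannot occur.

-111630; no overflow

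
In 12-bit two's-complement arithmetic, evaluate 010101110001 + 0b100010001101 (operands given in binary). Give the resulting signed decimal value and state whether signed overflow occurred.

-514; no overflow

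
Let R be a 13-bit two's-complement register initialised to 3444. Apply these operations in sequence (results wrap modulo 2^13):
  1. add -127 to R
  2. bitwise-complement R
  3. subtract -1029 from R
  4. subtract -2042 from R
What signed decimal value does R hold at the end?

-247

Start: R = 3444 = 0110101110100.
R = 3444 + (-127) = 3317 = 0110011110101
R = NOT 0110011110101 = 1001100001010 = -3318
R = -3318 − (-1029) = -2289 = 1011100001111
R = -2289 − (-2042) = -247 = 1111100001001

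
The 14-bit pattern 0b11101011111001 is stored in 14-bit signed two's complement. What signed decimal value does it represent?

MSB is 1, so the value is negative.
Invert: 00010100000110. Add 1: 00010100000111 = 1287. So the value is −1287.

-1287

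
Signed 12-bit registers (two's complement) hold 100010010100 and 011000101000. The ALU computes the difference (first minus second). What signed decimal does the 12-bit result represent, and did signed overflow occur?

100010010100 = -1900 (signed)
011000101000 = 1576 (signed)
Subtract via negate-and-add: invert 011000101000 + 1 = 100111011000 (i.e. -1576).
  100010010100
+ 100111011000
= 001001101100  (discard carry-out 1)
Result 001001101100: MSB = 0 → value 620.
Both addends (after negating the subtrahend) are negative but the stored result is non-negative: signed overflow. The true value -1900 − 1576 = -3476 lies outside [-2048, 2047].

620; overflow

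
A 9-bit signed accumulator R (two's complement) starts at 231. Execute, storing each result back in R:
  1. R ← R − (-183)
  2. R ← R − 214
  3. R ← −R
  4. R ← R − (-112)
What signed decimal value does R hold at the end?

Start: R = 231 = 011100111.
R = 231 − (-183) = 414; wraps to -98 = 110011110
R = -98 − 214 = -312; wraps to 200 = 011001000
R = −(200) = -200 = 100111000
R = -200 − (-112) = -88 = 110101000

-88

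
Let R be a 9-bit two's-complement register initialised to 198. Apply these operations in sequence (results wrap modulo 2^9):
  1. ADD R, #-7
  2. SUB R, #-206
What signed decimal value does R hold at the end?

-115

Start: R = 198 = 011000110.
R = 198 + (-7) = 191 = 010111111
R = 191 − (-206) = 397; wraps to -115 = 110001101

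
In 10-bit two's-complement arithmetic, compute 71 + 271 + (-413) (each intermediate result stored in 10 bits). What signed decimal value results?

-71

71 + 271 = 342 (0101010110)
342 + (-413) = -71 (1110111001)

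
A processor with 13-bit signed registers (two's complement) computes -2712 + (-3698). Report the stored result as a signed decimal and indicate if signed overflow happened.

-2712 → 1010101101000
-3698 → 1000110001110
  1010101101000
+ 1000110001110
= 0011011110110  (discard carry-out 1)
Result 0011011110110: MSB = 0 → value 1782.
Both addends are negative but the stored result is non-negative: signed overflow. The true value -2712 + (-3698) = -6410 lies outside [-4096, 4095].

1782; overflow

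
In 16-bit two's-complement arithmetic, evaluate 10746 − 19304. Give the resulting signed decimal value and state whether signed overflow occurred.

-8558; no overflow

10746 → 0010100111111010
19304 → 0100101101101000
Subtract via negate-and-add: invert 0100101101101000 + 1 = 1011010010011000 (i.e. -19304).
  0010100111111010
+ 1011010010011000
= 1101111010010010
Result 1101111010010010: MSB = 1 → 56978 − 65536 = -8558.
Addends (after negating the subtrahend) have opposite signs, so signed overflow cannot occur.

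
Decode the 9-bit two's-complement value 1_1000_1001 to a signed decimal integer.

MSB is 1, so the value is negative.
Invert: 001110110. Add 1: 001110111 = 119. So the value is −119.

-119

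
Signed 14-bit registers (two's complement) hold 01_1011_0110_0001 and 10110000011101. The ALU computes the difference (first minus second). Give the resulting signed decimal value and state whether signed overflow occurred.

-4284; overflow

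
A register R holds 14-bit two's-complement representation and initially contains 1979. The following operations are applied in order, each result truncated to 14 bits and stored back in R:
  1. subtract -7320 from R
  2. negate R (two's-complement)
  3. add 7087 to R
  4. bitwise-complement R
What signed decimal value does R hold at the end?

Start: R = 1979 = 00011110111011.
R = 1979 − (-7320) = 9299; wraps to -7085 = 10010001010011
R = −(-7085) = 7085 = 01101110101101
R = 7085 + 7087 = 14172; wraps to -2212 = 11011101011100
R = NOT 11011101011100 = 00100010100011 = 2211

2211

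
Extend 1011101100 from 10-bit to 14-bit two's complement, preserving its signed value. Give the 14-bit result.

MSB of 1011101100 is 1; replicate it into the new high bits.
1111|1011101100 → 11111011101100 (still -276).

11111011101100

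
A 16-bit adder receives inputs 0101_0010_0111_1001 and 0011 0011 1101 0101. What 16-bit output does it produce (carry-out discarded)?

1000011001001110

  0101001001111001
+ 0011001111010101
= 1000011001001110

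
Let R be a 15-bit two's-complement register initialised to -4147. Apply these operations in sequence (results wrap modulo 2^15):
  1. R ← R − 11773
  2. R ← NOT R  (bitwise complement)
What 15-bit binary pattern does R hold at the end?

011111000101111

Start: R = -4147 = 110111111001101.
R = -4147 − 11773 = -15920 = 100000111010000
R = NOT 100000111010000 = 011111000101111 = 15919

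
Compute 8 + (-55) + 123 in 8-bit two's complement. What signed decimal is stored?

76

8 + (-55) = -47 (11010001)
-47 + 123 = 76 (01001100)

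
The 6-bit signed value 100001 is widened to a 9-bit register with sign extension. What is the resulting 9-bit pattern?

111100001

MSB of 100001 is 1; replicate it into the new high bits.
111|100001 → 111100001 (still -31).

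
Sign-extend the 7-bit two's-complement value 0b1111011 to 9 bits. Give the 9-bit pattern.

111111011

MSB of 1111011 is 1; replicate it into the new high bits.
11|1111011 → 111111011 (still -5).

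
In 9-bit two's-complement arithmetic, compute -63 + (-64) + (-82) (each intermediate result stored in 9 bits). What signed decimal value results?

-63 + (-64) = -127 (110000001)
-127 + (-82) = -209 (100101111)

-209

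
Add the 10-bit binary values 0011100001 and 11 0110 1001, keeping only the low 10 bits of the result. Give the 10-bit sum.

  0011100001
+ 1101101001
= 0001001010  (discard carry-out 1)

0001001010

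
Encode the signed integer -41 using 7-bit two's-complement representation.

|-41| = 41 = 0101001 in 7 bits.
Invert the bits: 1010110. Add 1: 1010111.
Check: 1010111 reads as 87 − 128 = -41.

1010111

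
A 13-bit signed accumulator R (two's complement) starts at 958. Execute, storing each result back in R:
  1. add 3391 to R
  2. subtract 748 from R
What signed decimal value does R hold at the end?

3601

Start: R = 958 = 0001110111110.
R = 958 + 3391 = 4349; wraps to -3843 = 1000011111101
R = -3843 − 748 = -4591; wraps to 3601 = 0111000010001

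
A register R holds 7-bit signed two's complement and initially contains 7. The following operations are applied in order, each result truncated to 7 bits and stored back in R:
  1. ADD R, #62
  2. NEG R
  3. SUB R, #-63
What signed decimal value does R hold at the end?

-6

Start: R = 7 = 0000111.
R = 7 + 62 = 69; wraps to -59 = 1000101
R = −(-59) = 59 = 0111011
R = 59 − (-63) = 122; wraps to -6 = 1111010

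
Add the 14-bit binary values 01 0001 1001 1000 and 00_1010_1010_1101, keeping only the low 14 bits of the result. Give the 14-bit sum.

01110001000101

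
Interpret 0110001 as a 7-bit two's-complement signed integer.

49

MSB is 0, so the value is non-negative: 0110001 = 49.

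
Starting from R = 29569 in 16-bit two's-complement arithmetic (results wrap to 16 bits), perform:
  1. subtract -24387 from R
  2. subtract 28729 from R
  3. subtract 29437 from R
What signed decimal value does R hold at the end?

-4210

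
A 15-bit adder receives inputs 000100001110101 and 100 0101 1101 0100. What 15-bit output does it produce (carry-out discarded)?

100111001001001

  000100001110101
+ 100010111010100
= 100111001001001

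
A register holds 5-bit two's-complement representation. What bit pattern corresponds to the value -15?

10001

|-15| = 15 = 01111 in 5 bits.
Invert the bits: 10000. Add 1: 10001.
Check: 10001 reads as 17 − 32 = -15.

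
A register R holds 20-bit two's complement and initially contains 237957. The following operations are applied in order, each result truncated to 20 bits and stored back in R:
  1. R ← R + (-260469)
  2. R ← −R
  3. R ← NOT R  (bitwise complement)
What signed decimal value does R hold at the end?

-22513

Start: R = 237957 = 00111010000110000101.
R = 237957 + (-260469) = -22512 = 11111010100000010000
R = −(-22512) = 22512 = 00000101011111110000
R = NOT 00000101011111110000 = 11111010100000001111 = -22513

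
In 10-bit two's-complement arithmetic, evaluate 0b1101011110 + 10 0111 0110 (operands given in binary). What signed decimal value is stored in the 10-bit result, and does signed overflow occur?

468; overflow

0b1101011110 → 1101011110 = -162 (signed)
10 0111 0110 → 1001110110 = -394 (signed)
  1101011110
+ 1001110110
= 0111010100  (discard carry-out 1)
Result 0111010100: MSB = 0 → value 468.
Both addends are negative but the stored result is non-negative: signed overflow. The true value -162 + (-394) = -556 lies outside [-512, 511].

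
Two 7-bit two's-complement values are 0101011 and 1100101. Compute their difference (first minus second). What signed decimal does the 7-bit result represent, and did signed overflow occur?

-58; overflow

0101011 = 43 (signed)
1100101 = -27 (signed)
Subtract via negate-and-add: invert 1100101 + 1 = 0011011 (i.e. 27).
  0101011
+ 0011011
= 1000110
Result 1000110: MSB = 1 → 70 − 128 = -58.
Both addends (after negating the subtrahend) are non-negative but the stored result is negative: signed overflow. The true value 43 − (-27) = 70 lies outside [-64, 63].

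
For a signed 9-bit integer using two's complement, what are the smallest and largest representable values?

min = -256, max = 255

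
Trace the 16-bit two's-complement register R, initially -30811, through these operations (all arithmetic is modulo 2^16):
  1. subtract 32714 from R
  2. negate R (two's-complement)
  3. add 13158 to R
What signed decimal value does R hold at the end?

Start: R = -30811 = 1000011110100101.
R = -30811 − 32714 = -63525; wraps to 2011 = 0000011111011011
R = −(2011) = -2011 = 1111100000100101
R = -2011 + 13158 = 11147 = 0010101110001011

11147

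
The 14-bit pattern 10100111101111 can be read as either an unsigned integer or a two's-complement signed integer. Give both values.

Unsigned: 10100111101111 = 10735.
Signed: MSB=1 → 10735 − 16384 = -5649.

unsigned = 10735, signed = -5649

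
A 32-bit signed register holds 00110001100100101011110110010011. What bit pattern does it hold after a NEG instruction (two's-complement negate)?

11001110011011010100001001101101

Invert: 11001110011011010100001001101100. Add 1: 11001110011011010100001001101101.
Check: 00110001100100101011110110010011 = 831700371, 11001110011011010100001001101101 = -831700371.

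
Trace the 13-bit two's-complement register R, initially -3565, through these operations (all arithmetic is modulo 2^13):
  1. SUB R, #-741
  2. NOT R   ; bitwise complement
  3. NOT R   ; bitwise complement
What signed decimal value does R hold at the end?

Start: R = -3565 = 1001000010011.
R = -3565 − (-741) = -2824 = 1010011111000
R = NOT 1010011111000 = 0101100000111 = 2823
R = NOT 0101100000111 = 1010011111000 = -2824

-2824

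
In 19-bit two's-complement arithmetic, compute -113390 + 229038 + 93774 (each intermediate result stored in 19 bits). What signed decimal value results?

209422

-113390 + 229038 = 115648 (0011100001111000000)
115648 + 93774 = 209422 (0110011001000001110)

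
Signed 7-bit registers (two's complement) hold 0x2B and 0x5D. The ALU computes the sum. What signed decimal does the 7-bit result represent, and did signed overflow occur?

0x2B = 0101011 = 43 (signed)
0x5D = 1011101 = -35 (signed)
  0101011
+ 1011101
= 0001000  (discard carry-out 1)
Result 0001000: MSB = 0 → value 8.
Addends have opposite signs, so signed overflow cannot occur.

8; no overflow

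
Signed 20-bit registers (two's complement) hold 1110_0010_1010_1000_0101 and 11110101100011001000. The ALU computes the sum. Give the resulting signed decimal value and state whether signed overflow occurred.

1110_0010_1010_1000_0101 → 11100010101010000101 = -120187 (signed)
11110101100011001000 = -42808 (signed)
  11100010101010000101
+ 11110101100011001000
= 11011000001101001101  (discard carry-out 1)
Result 11011000001101001101: MSB = 1 → 885581 − 1048576 = -162995.
Both addends are negative and so is the stored result: no signed overflow.

-162995; no overflow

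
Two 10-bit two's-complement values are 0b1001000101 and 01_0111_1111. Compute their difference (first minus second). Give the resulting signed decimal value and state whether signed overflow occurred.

198; overflow

0b1001000101 → 1001000101 = -443 (signed)
01_0111_1111 → 0101111111 = 383 (signed)
Subtract via negate-and-add: invert 0101111111 + 1 = 1010000001 (i.e. -383).
  1001000101
+ 1010000001
= 0011000110  (discard carry-out 1)
Result 0011000110: MSB = 0 → value 198.
Both addends (after negating the subtrahend) are negative but the stored result is non-negative: signed overflow. The true value -443 − 383 = -826 lies outside [-512, 511].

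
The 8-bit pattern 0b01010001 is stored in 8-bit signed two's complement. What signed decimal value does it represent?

81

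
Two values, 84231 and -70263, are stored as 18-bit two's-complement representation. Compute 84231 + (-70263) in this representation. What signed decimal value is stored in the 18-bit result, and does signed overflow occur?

13968; no overflow

84231 → 010100100100000111
-70263 → 101110110110001001
  010100100100000111
+ 101110110110001001
= 000011011010010000  (discard carry-out 1)
Result 000011011010010000: MSB = 0 → value 13968.
Addends have opposite signs, so signed overflow cannot occur.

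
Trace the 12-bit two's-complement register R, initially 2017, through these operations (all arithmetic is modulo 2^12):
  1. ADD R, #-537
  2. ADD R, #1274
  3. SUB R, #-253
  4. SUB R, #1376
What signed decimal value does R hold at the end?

1631

Start: R = 2017 = 011111100001.
R = 2017 + (-537) = 1480 = 010111001000
R = 1480 + 1274 = 2754; wraps to -1342 = 101011000010
R = -1342 − (-253) = -1089 = 101110111111
R = -1089 − 1376 = -2465; wraps to 1631 = 011001011111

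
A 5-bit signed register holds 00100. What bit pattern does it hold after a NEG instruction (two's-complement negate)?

11100

Invert: 11011. Add 1: 11100.
Check: 00100 = 4, 11100 = -4.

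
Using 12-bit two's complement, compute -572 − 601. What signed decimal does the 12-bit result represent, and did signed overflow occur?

-572 → 110111000100
601 → 001001011001
Subtract via negate-and-add: invert 001001011001 + 1 = 110110100111 (i.e. -601).
  110111000100
+ 110110100111
= 101101101011  (discard carry-out 1)
Result 101101101011: MSB = 1 → 2923 − 4096 = -1173.
Both addends (after negating the subtrahend) are negative and so is the stored result: no signed overflow.

-1173; no overflow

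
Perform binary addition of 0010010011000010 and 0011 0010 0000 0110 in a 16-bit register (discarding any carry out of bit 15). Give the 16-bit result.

  0010010011000010
+ 0011001000000110
= 0101011011001000

0101011011001000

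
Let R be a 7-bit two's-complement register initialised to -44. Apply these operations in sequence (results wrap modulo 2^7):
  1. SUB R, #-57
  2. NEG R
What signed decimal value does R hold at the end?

Start: R = -44 = 1010100.
R = -44 − (-57) = 13 = 0001101
R = −(13) = -13 = 1110011

-13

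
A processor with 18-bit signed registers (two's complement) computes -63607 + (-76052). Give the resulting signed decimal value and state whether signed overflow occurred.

-63607 → 110000011110001001
-76052 → 101101011011101100
  110000011110001001
+ 101101011011101100
= 011101111001110101  (discard carry-out 1)
Result 011101111001110101: MSB = 0 → value 122485.
Both addends are negative but the stored result is non-negative: signed overflow. The true value -63607 + (-76052) = -139659 lies outside [-131072, 131071].

122485; overflow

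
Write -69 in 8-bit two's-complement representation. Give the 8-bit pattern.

10111011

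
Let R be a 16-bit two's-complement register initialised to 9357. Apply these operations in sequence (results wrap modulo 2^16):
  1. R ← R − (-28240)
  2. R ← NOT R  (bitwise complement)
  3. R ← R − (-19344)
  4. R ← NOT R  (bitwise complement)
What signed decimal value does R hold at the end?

Start: R = 9357 = 0010010010001101.
R = 9357 − (-28240) = 37597; wraps to -27939 = 1001001011011101
R = NOT 1001001011011101 = 0110110100100010 = 27938
R = 27938 − (-19344) = 47282; wraps to -18254 = 1011100010110010
R = NOT 1011100010110010 = 0100011101001101 = 18253

18253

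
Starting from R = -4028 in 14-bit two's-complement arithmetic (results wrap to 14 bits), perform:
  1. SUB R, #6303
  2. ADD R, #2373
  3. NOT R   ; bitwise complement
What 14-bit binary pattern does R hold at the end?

01111100010101

Start: R = -4028 = 11000001000100.
R = -4028 − 6303 = -10331; wraps to 6053 = 01011110100101
R = 6053 + 2373 = 8426; wraps to -7958 = 10000011101010
R = NOT 10000011101010 = 01111100010101 = 7957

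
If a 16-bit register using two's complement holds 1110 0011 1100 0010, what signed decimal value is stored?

-7230

MSB is 1, so the value is negative.
Unsigned reading: 58306. Subtract 2^16 = 65536: 58306 − 65536 = -7230.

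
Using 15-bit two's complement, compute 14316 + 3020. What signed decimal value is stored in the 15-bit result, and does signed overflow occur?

-15432; overflow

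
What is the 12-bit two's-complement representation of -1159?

|-1159| = 1159 = 010010000111 in 12 bits.
Invert the bits: 101101111000. Add 1: 101101111001.

101101111001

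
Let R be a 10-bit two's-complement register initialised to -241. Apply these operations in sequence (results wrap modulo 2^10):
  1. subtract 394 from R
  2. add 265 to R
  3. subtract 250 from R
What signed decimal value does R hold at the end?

Start: R = -241 = 1100001111.
R = -241 − 394 = -635; wraps to 389 = 0110000101
R = 389 + 265 = 654; wraps to -370 = 1010001110
R = -370 − 250 = -620; wraps to 404 = 0110010100

404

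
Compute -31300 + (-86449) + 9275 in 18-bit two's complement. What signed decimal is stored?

-108474

-31300 + (-86449) = -117749 (100011010000001011)
-117749 + 9275 = -108474 (100101100001000110)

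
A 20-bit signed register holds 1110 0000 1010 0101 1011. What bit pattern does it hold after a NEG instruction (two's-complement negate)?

Invert: 00011111010110100100. Add 1: 00011111010110100101.

00011111010110100101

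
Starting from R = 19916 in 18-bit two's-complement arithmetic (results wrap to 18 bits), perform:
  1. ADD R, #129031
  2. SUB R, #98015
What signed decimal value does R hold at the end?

50932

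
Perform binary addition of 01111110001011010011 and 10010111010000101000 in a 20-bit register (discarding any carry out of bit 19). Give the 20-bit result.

00010101011011111011

  01111110001011010011
+ 10010111010000101000
= 00010101011011111011  (discard carry-out 1)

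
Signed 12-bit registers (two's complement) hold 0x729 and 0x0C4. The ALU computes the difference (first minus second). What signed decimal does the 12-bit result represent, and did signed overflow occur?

1637; no overflow

0x729 = 011100101001 = 1833 (signed)
0x0C4 = 000011000100 = 196 (signed)
Subtract via negate-and-add: invert 000011000100 + 1 = 111100111100 (i.e. -196).
  011100101001
+ 111100111100
= 011001100101  (discard carry-out 1)
Result 011001100101: MSB = 0 → value 1637.
Addends (after negating the subtrahend) have opposite signs, so signed overflow cannot occur.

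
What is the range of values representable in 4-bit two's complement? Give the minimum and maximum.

min = -8, max = 7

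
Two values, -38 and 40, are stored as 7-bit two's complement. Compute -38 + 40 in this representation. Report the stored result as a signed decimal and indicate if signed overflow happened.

-38 → 1011010
40 → 0101000
  1011010
+ 0101000
= 0000010  (discard carry-out 1)
Result 0000010: MSB = 0 → value 2.
Addends have opposite signs, so signed overflow cannot occur.

2; no overflow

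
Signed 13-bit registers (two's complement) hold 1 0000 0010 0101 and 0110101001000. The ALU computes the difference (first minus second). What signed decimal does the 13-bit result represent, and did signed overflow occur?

733; overflow

1 0000 0010 0101 → 1000000100101 = -4059 (signed)
0110101001000 = 3400 (signed)
Subtract via negate-and-add: invert 0110101001000 + 1 = 1001010111000 (i.e. -3400).
  1000000100101
+ 1001010111000
= 0001011011101  (discard carry-out 1)
Result 0001011011101: MSB = 0 → value 733.
Both addends (after negating the subtrahend) are negative but the stored result is non-negative: signed overflow. The true value -4059 − 3400 = -7459 lies outside [-4096, 4095].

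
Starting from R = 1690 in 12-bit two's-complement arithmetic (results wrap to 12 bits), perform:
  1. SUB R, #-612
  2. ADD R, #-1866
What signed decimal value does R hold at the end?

436

Start: R = 1690 = 011010011010.
R = 1690 − (-612) = 2302; wraps to -1794 = 100011111110
R = -1794 + (-1866) = -3660; wraps to 436 = 000110110100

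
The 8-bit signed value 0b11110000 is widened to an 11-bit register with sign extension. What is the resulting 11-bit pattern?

11111110000

MSB of 11110000 is 1; replicate it into the new high bits.
111|11110000 → 11111110000 (still -16).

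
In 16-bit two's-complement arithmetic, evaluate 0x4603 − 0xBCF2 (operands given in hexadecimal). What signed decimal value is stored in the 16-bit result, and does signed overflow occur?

0x4603 = 0100011000000011 = 17923 (signed)
0xBCF2 = 1011110011110010 = -17166 (signed)
Subtract via negate-and-add: invert 1011110011110010 + 1 = 0100001100001110 (i.e. 17166).
  0100011000000011
+ 0100001100001110
= 1000100100010001
Result 1000100100010001: MSB = 1 → 35089 − 65536 = -30447.
Both addends (after negating the subtrahend) are non-negative but the stored result is negative: signed overflow. The true value 17923 − (-17166) = 35089 lies outside [-32768, 32767].

-30447; overflow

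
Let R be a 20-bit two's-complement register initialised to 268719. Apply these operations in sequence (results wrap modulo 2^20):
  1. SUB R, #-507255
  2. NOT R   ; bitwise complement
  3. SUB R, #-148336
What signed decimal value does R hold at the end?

420937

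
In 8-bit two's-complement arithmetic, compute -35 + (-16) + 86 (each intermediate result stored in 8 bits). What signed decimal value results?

-35 + (-16) = -51 (11001101)
-51 + 86 = 35 (00100011)

35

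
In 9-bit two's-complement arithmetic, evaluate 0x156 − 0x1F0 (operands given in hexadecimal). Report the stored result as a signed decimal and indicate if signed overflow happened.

-154; no overflow

0x156 = 101010110 = -170 (signed)
0x1F0 = 111110000 = -16 (signed)
Subtract via negate-and-add: invert 111110000 + 1 = 000010000 (i.e. 16).
  101010110
+ 000010000
= 101100110
Result 101100110: MSB = 1 → 358 − 512 = -154.
Addends (after negating the subtrahend) have opposite signs, so signed overflow cannot occur.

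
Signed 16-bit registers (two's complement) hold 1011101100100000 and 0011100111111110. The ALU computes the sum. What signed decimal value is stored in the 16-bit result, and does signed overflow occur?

-2786; no overflow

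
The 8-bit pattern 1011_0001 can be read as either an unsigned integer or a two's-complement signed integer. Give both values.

unsigned = 177, signed = -79

Unsigned: 10110001 = 177.
Signed: MSB=1 → 177 − 256 = -79.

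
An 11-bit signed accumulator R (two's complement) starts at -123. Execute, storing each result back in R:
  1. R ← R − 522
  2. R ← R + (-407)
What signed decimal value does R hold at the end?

996

Start: R = -123 = 11110000101.
R = -123 − 522 = -645 = 10101111011
R = -645 + (-407) = -1052; wraps to 996 = 01111100100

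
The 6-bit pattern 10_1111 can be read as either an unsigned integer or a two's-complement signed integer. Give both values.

unsigned = 47, signed = -17

Unsigned: 101111 = 47.
Signed: MSB=1 → 47 − 64 = -17.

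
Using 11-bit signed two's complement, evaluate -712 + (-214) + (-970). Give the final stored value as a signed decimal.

-712 + (-214) = -926 (10001100010)
-926 + (-970) = -1896 → wraps to 152 (00010011000)

152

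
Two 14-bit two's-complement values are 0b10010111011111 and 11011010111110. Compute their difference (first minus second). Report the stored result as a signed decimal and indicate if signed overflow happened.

-4319; no overflow

0b10010111011111 → 10010111011111 = -6689 (signed)
11011010111110 = -2370 (signed)
Subtract via negate-and-add: invert 11011010111110 + 1 = 00100101000010 (i.e. 2370).
  10010111011111
+ 00100101000010
= 10111100100001
Result 10111100100001: MSB = 1 → 12065 − 16384 = -4319.
Addends (after negating the subtrahend) have opposite signs, so signed overflow cannot occur.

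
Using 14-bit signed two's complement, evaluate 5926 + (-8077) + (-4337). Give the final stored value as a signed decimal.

-6488

5926 + (-8077) = -2151 (11011110011001)
-2151 + (-4337) = -6488 (10011010101000)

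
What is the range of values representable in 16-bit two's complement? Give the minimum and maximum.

min = -32768, max = 32767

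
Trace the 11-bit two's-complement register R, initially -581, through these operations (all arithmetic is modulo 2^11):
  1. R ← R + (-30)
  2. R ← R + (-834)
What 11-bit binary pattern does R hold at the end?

01001011011

Start: R = -581 = 10110111011.
R = -581 + (-30) = -611 = 10110011101
R = -611 + (-834) = -1445; wraps to 603 = 01001011011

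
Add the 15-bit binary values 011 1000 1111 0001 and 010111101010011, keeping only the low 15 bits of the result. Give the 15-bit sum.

110100001000100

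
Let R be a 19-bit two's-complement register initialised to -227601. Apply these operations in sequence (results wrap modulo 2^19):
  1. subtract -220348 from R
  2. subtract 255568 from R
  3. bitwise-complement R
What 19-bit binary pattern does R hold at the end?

Start: R = -227601 = 1001000011011101111.
R = -227601 − (-220348) = -7253 = 1111110001110101011
R = -7253 − 255568 = -262821; wraps to 261467 = 0111111110101011011
R = NOT 0111111110101011011 = 1000000001010100100 = -261468

1000000001010100100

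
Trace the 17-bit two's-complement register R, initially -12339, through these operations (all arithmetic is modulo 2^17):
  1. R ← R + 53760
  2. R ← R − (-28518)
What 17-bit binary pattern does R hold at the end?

Start: R = -12339 = 11100111111001101.
R = -12339 + 53760 = 41421 = 01010000111001101
R = 41421 − (-28518) = 69939; wraps to -61133 = 10001000100110011

10001000100110011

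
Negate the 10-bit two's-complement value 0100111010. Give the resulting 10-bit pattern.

1011000110

Invert: 1011000101. Add 1: 1011000110.
Check: 0100111010 = 314, 1011000110 = -314.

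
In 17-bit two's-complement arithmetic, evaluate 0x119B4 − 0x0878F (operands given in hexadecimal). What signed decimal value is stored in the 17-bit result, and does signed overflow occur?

0x119B4 = 10001100110110100 = -58956 (signed)
0x0878F = 01000011110001111 = 34703 (signed)
Subtract via negate-and-add: invert 01000011110001111 + 1 = 10111100001110001 (i.e. -34703).
  10001100110110100
+ 10111100001110001
= 01001001000100101  (discard carry-out 1)
Result 01001001000100101: MSB = 0 → value 37413.
Both addends (after negating the subtrahend) are negative but the stored result is non-negative: signed overflow. The true value -58956 − 34703 = -93659 lies outside [-65536, 65535].

37413; overflow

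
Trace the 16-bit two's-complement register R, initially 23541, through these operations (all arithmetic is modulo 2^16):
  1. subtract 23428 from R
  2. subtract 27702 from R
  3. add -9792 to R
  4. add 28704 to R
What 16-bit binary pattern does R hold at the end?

1101111000011011

Start: R = 23541 = 0101101111110101.
R = 23541 − 23428 = 113 = 0000000001110001
R = 113 − 27702 = -27589 = 1001010000111011
R = -27589 + (-9792) = -37381; wraps to 28155 = 0110110111111011
R = 28155 + 28704 = 56859; wraps to -8677 = 1101111000011011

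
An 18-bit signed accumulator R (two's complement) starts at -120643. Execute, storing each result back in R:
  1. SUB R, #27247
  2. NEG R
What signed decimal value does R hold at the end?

Start: R = -120643 = 100010100010111101.
R = -120643 − 27247 = -147890; wraps to 114254 = 011011111001001110
R = −(114254) = -114254 = 100100000110110010

-114254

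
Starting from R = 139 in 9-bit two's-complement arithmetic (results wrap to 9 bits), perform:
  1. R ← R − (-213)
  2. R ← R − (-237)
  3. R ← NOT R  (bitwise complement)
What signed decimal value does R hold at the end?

Start: R = 139 = 010001011.
R = 139 − (-213) = 352; wraps to -160 = 101100000
R = -160 − (-237) = 77 = 001001101
R = NOT 001001101 = 110110010 = -78

-78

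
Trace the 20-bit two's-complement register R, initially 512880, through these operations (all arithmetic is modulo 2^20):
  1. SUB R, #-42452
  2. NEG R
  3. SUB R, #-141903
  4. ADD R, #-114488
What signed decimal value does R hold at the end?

520659

Start: R = 512880 = 01111101001101110000.
R = 512880 − (-42452) = 555332; wraps to -493244 = 10000111100101000100
R = −(-493244) = 493244 = 01111000011010111100
R = 493244 − (-141903) = 635147; wraps to -413429 = 10011011000100001011
R = -413429 + (-114488) = -527917; wraps to 520659 = 01111111000111010011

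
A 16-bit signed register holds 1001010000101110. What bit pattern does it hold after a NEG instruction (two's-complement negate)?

0110101111010010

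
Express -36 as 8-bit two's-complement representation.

|-36| = 36 = 00100100 in 8 bits.
Invert the bits: 11011011. Add 1: 11011100.
Check: 11011100 reads as 220 − 256 = -36.

11011100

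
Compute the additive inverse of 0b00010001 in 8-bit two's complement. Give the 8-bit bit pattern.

11101111

Invert: 11101110. Add 1: 11101111.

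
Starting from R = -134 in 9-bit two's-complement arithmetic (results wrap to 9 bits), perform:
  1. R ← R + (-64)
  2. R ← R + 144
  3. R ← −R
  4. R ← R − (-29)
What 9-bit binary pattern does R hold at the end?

Start: R = -134 = 101111010.
R = -134 + (-64) = -198 = 100111010
R = -198 + 144 = -54 = 111001010
R = −(-54) = 54 = 000110110
R = 54 − (-29) = 83 = 001010011

001010011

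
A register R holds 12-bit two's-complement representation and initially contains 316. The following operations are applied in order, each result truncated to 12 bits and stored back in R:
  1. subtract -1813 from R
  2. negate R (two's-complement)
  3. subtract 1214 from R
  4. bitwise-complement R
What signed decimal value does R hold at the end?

-754

Start: R = 316 = 000100111100.
R = 316 − (-1813) = 2129; wraps to -1967 = 100001010001
R = −(-1967) = 1967 = 011110101111
R = 1967 − 1214 = 753 = 001011110001
R = NOT 001011110001 = 110100001110 = -754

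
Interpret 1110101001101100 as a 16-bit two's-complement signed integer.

MSB is 1, so the value is negative.
Invert: 0001010110010011. Add 1: 0001010110010100 = 5524. So the value is −5524.

-5524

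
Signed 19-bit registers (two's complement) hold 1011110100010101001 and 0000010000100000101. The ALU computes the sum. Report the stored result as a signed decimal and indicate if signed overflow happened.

-128594; no overflow

1011110100010101001 = -137047 (signed)
0000010000100000101 = 8453 (signed)
  1011110100010101001
+ 0000010000100000101
= 1100000100110101110
Result 1100000100110101110: MSB = 1 → 395694 − 524288 = -128594.
Addends have opposite signs, so signed overflow cannot occur.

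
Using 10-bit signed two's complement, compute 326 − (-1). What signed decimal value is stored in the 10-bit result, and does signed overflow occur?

326 → 0101000110
-1 → 1111111111
Subtract via negate-and-add: invert 1111111111 + 1 = 0000000001 (i.e. 1).
  0101000110
+ 0000000001
= 0101000111
Result 0101000111: MSB = 0 → value 327.
Both addends (after negating the subtrahend) are non-negative and so is the stored result: no signed overflow.

327; no overflow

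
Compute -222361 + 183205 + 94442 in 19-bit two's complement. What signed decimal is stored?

-222361 + 183205 = -39156 (1110110011100001100)
-39156 + 94442 = 55286 (0001101011111110110)

55286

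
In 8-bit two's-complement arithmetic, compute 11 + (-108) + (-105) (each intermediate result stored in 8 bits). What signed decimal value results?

54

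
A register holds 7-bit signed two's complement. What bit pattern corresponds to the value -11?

1110101

|-11| = 11 = 0001011 in 7 bits.
Invert the bits: 1110100. Add 1: 1110101.
Check: 1110101 reads as 117 − 128 = -11.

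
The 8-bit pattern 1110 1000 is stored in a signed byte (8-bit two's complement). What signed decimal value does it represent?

MSB is 1, so the value is negative.
Invert: 00010111. Add 1: 00011000 = 24. So the value is −24.

-24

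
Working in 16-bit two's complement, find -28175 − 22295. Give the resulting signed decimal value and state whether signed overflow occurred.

15066; overflow

-28175 → 1001000111110001
22295 → 0101011100010111
Subtract via negate-and-add: invert 0101011100010111 + 1 = 1010100011101001 (i.e. -22295).
  1001000111110001
+ 1010100011101001
= 0011101011011010  (discard carry-out 1)
Result 0011101011011010: MSB = 0 → value 15066.
Both addends (after negating the subtrahend) are negative but the stored result is non-negative: signed overflow. The true value -28175 − 22295 = -50470 lies outside [-32768, 32767].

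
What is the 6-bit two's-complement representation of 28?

28 is non-negative, so write it directly in 6 bits: 011100.

011100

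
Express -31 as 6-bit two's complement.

100001

|-31| = 31 = 011111 in 6 bits.
Invert the bits: 100000. Add 1: 100001.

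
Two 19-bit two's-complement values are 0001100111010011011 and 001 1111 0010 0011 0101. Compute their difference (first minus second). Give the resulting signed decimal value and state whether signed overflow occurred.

0001100111010011011 = 52891 (signed)
001 1111 0010 0011 0101 → 0011111001000110101 = 127541 (signed)
Subtract via negate-and-add: invert 0011111001000110101 + 1 = 1100000110111001011 (i.e. -127541).
  0001100111010011011
+ 1100000110111001011
= 1101101110001100110
Result 1101101110001100110: MSB = 1 → 449638 − 524288 = -74650.
Addends (after negating the subtrahend) have opposite signs, so signed overflow cannot occur.

-74650; no overflow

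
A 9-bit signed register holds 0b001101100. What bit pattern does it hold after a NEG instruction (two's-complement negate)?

110010100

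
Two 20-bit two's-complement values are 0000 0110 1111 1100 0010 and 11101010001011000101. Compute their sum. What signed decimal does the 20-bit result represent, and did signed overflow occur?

-60793; no overflow

0000 0110 1111 1100 0010 → 00000110111111000010 = 28610 (signed)
11101010001011000101 = -89403 (signed)
  00000110111111000010
+ 11101010001011000101
= 11110001001010000111
Result 11110001001010000111: MSB = 1 → 987783 − 1048576 = -60793.
Addends have opposite signs, so signed overflow cannot occur.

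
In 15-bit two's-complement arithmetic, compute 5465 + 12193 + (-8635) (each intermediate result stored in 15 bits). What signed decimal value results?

9023

5465 + 12193 = 17658 → wraps to -15110 (100010011111010)
-15110 + (-8635) = -23745 → wraps to 9023 (010001100111111)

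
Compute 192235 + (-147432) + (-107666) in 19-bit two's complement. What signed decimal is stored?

192235 + (-147432) = 44803 (0001010111100000011)
44803 + (-107666) = -62863 (1110000101001110001)

-62863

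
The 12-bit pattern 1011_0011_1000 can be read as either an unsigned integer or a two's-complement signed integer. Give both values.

unsigned = 2872, signed = -1224

Unsigned: 101100111000 = 2872.
Signed: MSB=1 → 2872 − 4096 = -1224.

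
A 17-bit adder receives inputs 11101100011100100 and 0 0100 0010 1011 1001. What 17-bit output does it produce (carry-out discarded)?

00001101110011101

  11101100011100100
+ 00100001010111001
= 00001101110011101  (discard carry-out 1)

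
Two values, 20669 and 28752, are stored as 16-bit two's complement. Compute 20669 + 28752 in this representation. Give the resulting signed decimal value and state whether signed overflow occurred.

20669 → 0101000010111101
28752 → 0111000001010000
  0101000010111101
+ 0111000001010000
= 1100000100001101
Result 1100000100001101: MSB = 1 → 49421 − 65536 = -16115.
Both addends are non-negative but the stored result is negative: signed overflow. The true value 20669 + 28752 = 49421 lies outside [-32768, 32767].

-16115; overflow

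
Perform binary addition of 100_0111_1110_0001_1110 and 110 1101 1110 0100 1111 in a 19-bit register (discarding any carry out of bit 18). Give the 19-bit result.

  1000111111000011110
+ 1101101111001001111
= 0110101110001101101  (discard carry-out 1)

0110101110001101101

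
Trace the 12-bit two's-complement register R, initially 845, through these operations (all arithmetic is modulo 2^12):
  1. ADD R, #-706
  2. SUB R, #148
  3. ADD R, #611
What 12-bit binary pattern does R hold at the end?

Start: R = 845 = 001101001101.
R = 845 + (-706) = 139 = 000010001011
R = 139 − 148 = -9 = 111111110111
R = -9 + 611 = 602 = 001001011010

001001011010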